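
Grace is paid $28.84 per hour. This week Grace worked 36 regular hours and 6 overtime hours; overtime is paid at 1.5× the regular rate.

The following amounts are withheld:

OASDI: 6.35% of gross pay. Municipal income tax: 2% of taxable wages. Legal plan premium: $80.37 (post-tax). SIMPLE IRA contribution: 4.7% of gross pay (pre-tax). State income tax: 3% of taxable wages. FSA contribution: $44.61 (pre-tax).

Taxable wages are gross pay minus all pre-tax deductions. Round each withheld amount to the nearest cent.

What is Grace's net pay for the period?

Regular pay: 36 × $28.84 = $1,038.24
Overtime pay: 6 × $28.84 × 1.5 = $259.56
Gross pay = $1,038.24 + $259.56 = $1,297.80
FSA contribution: $44.61
SIMPLE IRA contribution: $1,297.80 × 0.047 = $61.00
Pre-tax total = $44.61 + $61.00 = $105.61
Taxable wages = $1,297.80 − $105.61 = $1,192.19
Municipal income tax: $1,192.19 × 0.02 = $23.84
State income tax: $1,192.19 × 0.03 = $35.77
OASDI: $1,297.80 × 0.0635 = $82.41
Legal plan premium: $80.37
Total deductions = $44.61 + $61.00 + $23.84 + $35.77 + $82.41 + $80.37 = $328.00
Net pay = $1,297.80 − $328.00 = $969.80

$969.80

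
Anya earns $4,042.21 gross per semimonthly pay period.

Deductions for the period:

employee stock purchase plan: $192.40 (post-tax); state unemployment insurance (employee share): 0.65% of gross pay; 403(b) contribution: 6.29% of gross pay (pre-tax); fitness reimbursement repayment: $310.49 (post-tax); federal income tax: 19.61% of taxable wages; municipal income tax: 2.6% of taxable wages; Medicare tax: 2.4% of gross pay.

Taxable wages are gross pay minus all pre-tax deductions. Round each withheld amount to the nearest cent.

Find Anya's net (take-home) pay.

$2,320.47

403(b) contribution: $4,042.21 × 0.0629 = $254.26
Taxable wages = $4,042.21 − $254.26 = $3,787.95
Municipal income tax: $3,787.95 × 0.026 = $98.49
Federal income tax: $3,787.95 × 0.1961 = $742.82
Medicare tax: $4,042.21 × 0.024 = $97.01
State unemployment insurance (employee share): $4,042.21 × 0.0065 = $26.27
Fitness reimbursement repayment: $310.49
Employee stock purchase plan: $192.40
Total deductions = $254.26 + $98.49 + $742.82 + $97.01 + $26.27 + $310.49 + $192.40 = $1,721.74
Net pay = $4,042.21 − $1,721.74 = $2,320.47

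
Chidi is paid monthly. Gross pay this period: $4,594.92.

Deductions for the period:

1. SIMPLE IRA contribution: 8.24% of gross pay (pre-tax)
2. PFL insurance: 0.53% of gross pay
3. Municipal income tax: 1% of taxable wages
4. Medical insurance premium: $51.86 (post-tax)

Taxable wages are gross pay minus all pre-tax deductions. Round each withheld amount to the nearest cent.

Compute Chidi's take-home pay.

$4,097.93

SIMPLE IRA contribution: $4,594.92 × 0.0824 = $378.62
Taxable wages = $4,594.92 − $378.62 = $4,216.30
Municipal income tax: $4,216.30 × 0.01 = $42.16
PFL insurance: $4,594.92 × 0.0053 = $24.35
Medical insurance premium: $51.86
Total deductions = $378.62 + $42.16 + $24.35 + $51.86 = $496.99
Net pay = $4,594.92 − $496.99 = $4,097.93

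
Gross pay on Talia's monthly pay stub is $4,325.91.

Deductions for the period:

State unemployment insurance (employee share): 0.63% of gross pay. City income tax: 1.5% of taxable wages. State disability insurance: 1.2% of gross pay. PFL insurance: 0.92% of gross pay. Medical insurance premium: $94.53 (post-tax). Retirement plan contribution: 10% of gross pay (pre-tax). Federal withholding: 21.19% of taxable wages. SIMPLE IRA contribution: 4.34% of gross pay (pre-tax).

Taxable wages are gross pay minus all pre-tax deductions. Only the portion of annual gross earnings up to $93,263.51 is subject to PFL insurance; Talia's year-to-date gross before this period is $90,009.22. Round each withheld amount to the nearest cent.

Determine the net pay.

$2,661.16

Retirement plan contribution: $4,325.91 × 0.1 = $432.59
SIMPLE IRA contribution: $4,325.91 × 0.0434 = $187.74
Pre-tax total = $432.59 + $187.74 = $620.33
Taxable wages = $4,325.91 − $620.33 = $3,705.58
Federal withholding: $3,705.58 × 0.2119 = $785.21
City income tax: $3,705.58 × 0.015 = $55.58
State disability insurance: $4,325.91 × 0.012 = $51.91
State unemployment insurance (employee share): $4,325.91 × 0.0063 = $27.25
PFL insurance: only $93,263.51 − $90,009.22 = $3,254.29 of this check is subject → $3,254.29 × 0.0092 = $29.94
Medical insurance premium: $94.53
Total deductions = $432.59 + $187.74 + $785.21 + $55.58 + $51.91 + $27.25 + $29.94 + $94.53 = $1,664.75
Net pay = $4,325.91 − $1,664.75 = $2,661.16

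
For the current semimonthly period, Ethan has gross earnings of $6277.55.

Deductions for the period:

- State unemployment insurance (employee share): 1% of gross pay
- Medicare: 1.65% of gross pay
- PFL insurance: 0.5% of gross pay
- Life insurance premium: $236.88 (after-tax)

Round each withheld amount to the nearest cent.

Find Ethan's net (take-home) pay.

$5842.92

PFL insurance: $6277.55 × 0.005 = $31.39
Medicare: $6277.55 × 0.0165 = $103.58
State unemployment insurance (employee share): $6277.55 × 0.01 = $62.78
Life insurance premium: $236.88
Total deductions = $31.39 + $103.58 + $62.78 + $236.88 = $434.63
Net pay = $6277.55 − $434.63 = $5842.92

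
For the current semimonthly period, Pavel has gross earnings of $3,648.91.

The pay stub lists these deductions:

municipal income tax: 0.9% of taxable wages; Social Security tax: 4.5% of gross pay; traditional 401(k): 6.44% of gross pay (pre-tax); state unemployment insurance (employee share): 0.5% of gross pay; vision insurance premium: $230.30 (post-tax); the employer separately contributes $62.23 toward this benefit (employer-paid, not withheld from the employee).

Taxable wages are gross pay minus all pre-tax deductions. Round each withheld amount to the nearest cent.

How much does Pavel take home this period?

$2,970.45

Traditional 401(k): $3,648.91 × 0.0644 = $234.99
Taxable wages = $3,648.91 − $234.99 = $3,413.92
Municipal income tax: $3,413.92 × 0.009 = $30.73
Social Security tax: $3,648.91 × 0.045 = $164.20
State unemployment insurance (employee share): $3,648.91 × 0.005 = $18.24
Vision insurance premium: $230.30
(Employer's $62.23 toward vision insurance premium is not withheld from the employee.)
Total deductions = $234.99 + $30.73 + $164.20 + $18.24 + $230.30 = $678.46
Net pay = $3,648.91 − $678.46 = $2,970.45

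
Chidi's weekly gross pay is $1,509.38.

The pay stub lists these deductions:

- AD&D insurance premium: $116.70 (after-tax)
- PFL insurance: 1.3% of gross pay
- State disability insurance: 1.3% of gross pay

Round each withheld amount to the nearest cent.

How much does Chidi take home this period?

State disability insurance: $1,509.38 × 0.013 = $19.62
PFL insurance: $1,509.38 × 0.013 = $19.62
AD&D insurance premium: $116.70
Total deductions = $19.62 + $19.62 + $116.70 = $155.94
Net pay = $1,509.38 − $155.94 = $1,353.44

$1,353.44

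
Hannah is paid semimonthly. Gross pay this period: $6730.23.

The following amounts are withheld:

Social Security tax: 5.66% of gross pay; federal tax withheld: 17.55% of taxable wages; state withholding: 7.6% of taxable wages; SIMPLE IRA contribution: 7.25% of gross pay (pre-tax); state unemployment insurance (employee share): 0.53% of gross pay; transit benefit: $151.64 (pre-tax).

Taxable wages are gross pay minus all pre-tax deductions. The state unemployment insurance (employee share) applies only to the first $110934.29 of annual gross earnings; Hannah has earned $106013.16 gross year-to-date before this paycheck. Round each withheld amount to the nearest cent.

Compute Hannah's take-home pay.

Transit benefit: $151.64
SIMPLE IRA contribution: $6730.23 × 0.0725 = $487.94
Pre-tax total = $151.64 + $487.94 = $639.58
Taxable wages = $6730.23 − $639.58 = $6090.65
Federal tax withheld: $6090.65 × 0.1755 = $1068.91
State withholding: $6090.65 × 0.076 = $462.89
State unemployment insurance (employee share): only $110934.29 − $106013.16 = $4921.13 of this check is subject → $4921.13 × 0.0053 = $26.08
Social Security tax: $6730.23 × 0.0566 = $380.93
Total deductions = $151.64 + $487.94 + $1068.91 + $462.89 + $26.08 + $380.93 = $2578.39
Net pay = $6730.23 − $2578.39 = $4151.84

$4151.84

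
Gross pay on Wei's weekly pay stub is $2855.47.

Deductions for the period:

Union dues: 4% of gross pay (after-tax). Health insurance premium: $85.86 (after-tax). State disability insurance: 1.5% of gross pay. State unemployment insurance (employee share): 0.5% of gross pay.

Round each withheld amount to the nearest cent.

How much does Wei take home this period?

State disability insurance: $2855.47 × 0.015 = $42.83
State unemployment insurance (employee share): $2855.47 × 0.005 = $14.28
Union dues: $2855.47 × 0.04 = $114.22
Health insurance premium: $85.86
Total deductions = $42.83 + $14.28 + $114.22 + $85.86 = $257.19
Net pay = $2855.47 − $257.19 = $2598.28

$2598.28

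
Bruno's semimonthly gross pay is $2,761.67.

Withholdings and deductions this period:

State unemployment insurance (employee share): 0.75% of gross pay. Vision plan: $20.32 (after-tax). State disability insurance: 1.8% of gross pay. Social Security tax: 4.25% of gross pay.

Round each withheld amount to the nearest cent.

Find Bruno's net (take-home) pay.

Social Security tax: $2,761.67 × 0.0425 = $117.37
State unemployment insurance (employee share): $2,761.67 × 0.0075 = $20.71
State disability insurance: $2,761.67 × 0.018 = $49.71
Vision plan: $20.32
Total deductions = $117.37 + $20.71 + $49.71 + $20.32 = $208.11
Net pay = $2,761.67 − $208.11 = $2,553.56

$2,553.56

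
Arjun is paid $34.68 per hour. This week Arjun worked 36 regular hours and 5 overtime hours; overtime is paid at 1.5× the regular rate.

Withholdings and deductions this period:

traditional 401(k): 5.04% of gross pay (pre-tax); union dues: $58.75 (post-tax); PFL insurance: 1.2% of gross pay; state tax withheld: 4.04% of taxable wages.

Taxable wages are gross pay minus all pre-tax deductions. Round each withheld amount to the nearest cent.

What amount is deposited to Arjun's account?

$1,297.82

Regular pay: 36 × $34.68 = $1,248.48
Overtime pay: 5 × $34.68 × 1.5 = $260.10
Gross pay = $1,248.48 + $260.10 = $1,508.58
Traditional 401(k): $1,508.58 × 0.0504 = $76.03
Taxable wages = $1,508.58 − $76.03 = $1,432.55
State tax withheld: $1,432.55 × 0.0404 = $57.88
PFL insurance: $1,508.58 × 0.012 = $18.10
Union dues: $58.75
Total deductions = $76.03 + $57.88 + $18.10 + $58.75 = $210.76
Net pay = $1,508.58 − $210.76 = $1,297.82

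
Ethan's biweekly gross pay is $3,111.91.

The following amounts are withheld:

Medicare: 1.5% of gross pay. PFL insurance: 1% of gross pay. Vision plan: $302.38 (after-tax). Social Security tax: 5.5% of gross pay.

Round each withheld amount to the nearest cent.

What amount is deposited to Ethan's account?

Social Security tax: $3,111.91 × 0.055 = $171.16
Medicare: $3,111.91 × 0.015 = $46.68
PFL insurance: $3,111.91 × 0.01 = $31.12
Vision plan: $302.38
Total deductions = $171.16 + $46.68 + $31.12 + $302.38 = $551.34
Net pay = $3,111.91 − $551.34 = $2,560.57

$2,560.57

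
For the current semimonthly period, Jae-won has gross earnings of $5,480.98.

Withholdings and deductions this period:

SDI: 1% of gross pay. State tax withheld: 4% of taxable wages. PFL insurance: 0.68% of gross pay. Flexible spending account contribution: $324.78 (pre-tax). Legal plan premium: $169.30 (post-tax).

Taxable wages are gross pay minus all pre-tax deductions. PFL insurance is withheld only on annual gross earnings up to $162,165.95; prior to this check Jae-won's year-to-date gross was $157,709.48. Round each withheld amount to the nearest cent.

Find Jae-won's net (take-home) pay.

$4,695.54

Flexible spending account contribution: $324.78
Taxable wages = $5,480.98 − $324.78 = $5,156.20
State tax withheld: $5,156.20 × 0.04 = $206.25
PFL insurance: only $162,165.95 − $157,709.48 = $4,456.47 of this check is subject → $4,456.47 × 0.0068 = $30.30
SDI: $5,480.98 × 0.01 = $54.81
Legal plan premium: $169.30
Total deductions = $324.78 + $206.25 + $30.30 + $54.81 + $169.30 = $785.44
Net pay = $5,480.98 − $785.44 = $4,695.54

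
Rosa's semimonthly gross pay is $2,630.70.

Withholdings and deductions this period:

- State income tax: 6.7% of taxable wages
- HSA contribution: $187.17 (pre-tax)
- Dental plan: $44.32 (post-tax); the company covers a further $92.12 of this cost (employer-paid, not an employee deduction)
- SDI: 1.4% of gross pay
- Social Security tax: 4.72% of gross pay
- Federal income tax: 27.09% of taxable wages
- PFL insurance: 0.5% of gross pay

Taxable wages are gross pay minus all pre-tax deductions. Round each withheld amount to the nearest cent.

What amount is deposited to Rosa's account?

HSA contribution: $187.17
Taxable wages = $2,630.70 − $187.17 = $2,443.53
State income tax: $2,443.53 × 0.067 = $163.72
Federal income tax: $2,443.53 × 0.2709 = $661.95
SDI: $2,630.70 × 0.014 = $36.83
PFL insurance: $2,630.70 × 0.005 = $13.15
Social Security tax: $2,630.70 × 0.0472 = $124.17
Dental plan: $44.32
(Employer's $92.12 toward dental plan is not withheld from the employee.)
Total deductions = $187.17 + $163.72 + $661.95 + $36.83 + $13.15 + $124.17 + $44.32 = $1,231.31
Net pay = $2,630.70 − $1,231.31 = $1,399.39

$1,399.39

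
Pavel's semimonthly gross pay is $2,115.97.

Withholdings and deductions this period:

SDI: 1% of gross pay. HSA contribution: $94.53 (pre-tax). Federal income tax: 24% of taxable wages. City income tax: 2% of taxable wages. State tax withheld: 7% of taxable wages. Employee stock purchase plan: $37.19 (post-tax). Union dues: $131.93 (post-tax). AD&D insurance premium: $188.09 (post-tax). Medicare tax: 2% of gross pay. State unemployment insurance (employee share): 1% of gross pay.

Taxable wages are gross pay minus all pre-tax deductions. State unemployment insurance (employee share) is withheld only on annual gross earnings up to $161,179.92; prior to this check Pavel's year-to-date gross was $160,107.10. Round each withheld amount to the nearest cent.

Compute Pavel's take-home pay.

HSA contribution: $94.53
Taxable wages = $2,115.97 − $94.53 = $2,021.44
State tax withheld: $2,021.44 × 0.07 = $141.50
City income tax: $2,021.44 × 0.02 = $40.43
Federal income tax: $2,021.44 × 0.24 = $485.15
Medicare tax: $2,115.97 × 0.02 = $42.32
SDI: $2,115.97 × 0.01 = $21.16
State unemployment insurance (employee share): only $161,179.92 − $160,107.10 = $1,072.82 of this check is subject → $1,072.82 × 0.01 = $10.73
AD&D insurance premium: $188.09
Union dues: $131.93
Employee stock purchase plan: $37.19
Total deductions = $94.53 + $141.50 + $40.43 + $485.15 + $42.32 + $21.16 + $10.73 + $188.09 + $131.93 + $37.19 = $1,193.03
Net pay = $2,115.97 − $1,193.03 = $922.94

$922.94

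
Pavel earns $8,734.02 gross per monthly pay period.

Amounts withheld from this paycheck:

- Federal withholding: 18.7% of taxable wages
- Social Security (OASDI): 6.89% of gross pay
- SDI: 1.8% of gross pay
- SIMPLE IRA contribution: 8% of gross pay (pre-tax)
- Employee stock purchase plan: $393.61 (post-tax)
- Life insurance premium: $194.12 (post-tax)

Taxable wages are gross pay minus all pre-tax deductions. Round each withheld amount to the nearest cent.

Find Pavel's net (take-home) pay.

$5,185.99

SIMPLE IRA contribution: $8,734.02 × 0.08 = $698.72
Taxable wages = $8,734.02 − $698.72 = $8,035.30
Federal withholding: $8,035.30 × 0.187 = $1,502.60
SDI: $8,734.02 × 0.018 = $157.21
Social Security (OASDI): $8,734.02 × 0.0689 = $601.77
Employee stock purchase plan: $393.61
Life insurance premium: $194.12
Total deductions = $698.72 + $1,502.60 + $157.21 + $601.77 + $393.61 + $194.12 = $3,548.03
Net pay = $8,734.02 − $3,548.03 = $5,185.99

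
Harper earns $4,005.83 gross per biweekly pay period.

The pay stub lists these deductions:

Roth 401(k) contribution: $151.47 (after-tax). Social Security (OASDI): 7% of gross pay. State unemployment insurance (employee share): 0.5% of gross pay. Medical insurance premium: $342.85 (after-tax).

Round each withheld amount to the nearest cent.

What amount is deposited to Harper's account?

$3,211.07

State unemployment insurance (employee share): $4,005.83 × 0.005 = $20.03
Social Security (OASDI): $4,005.83 × 0.07 = $280.41
Medical insurance premium: $342.85
Roth 401(k) contribution: $151.47
Total deductions = $20.03 + $280.41 + $342.85 + $151.47 = $794.76
Net pay = $4,005.83 − $794.76 = $3,211.07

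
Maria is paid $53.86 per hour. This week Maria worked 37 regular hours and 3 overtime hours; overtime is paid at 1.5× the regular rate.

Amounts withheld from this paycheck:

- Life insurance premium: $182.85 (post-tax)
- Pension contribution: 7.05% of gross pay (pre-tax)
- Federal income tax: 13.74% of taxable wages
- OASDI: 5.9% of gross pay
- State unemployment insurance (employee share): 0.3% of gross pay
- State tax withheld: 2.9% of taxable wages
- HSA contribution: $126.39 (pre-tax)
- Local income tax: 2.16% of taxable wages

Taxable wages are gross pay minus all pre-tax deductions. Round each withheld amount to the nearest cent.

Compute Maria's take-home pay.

Regular pay: 37 × $53.86 = $1,992.82
Overtime pay: 3 × $53.86 × 1.5 = $242.37
Gross pay = $1,992.82 + $242.37 = $2,235.19
HSA contribution: $126.39
Pension contribution: $2,235.19 × 0.0705 = $157.58
Pre-tax total = $126.39 + $157.58 = $283.97
Taxable wages = $2,235.19 − $283.97 = $1,951.22
State tax withheld: $1,951.22 × 0.029 = $56.59
Local income tax: $1,951.22 × 0.0216 = $42.15
Federal income tax: $1,951.22 × 0.1374 = $268.10
OASDI: $2,235.19 × 0.059 = $131.88
State unemployment insurance (employee share): $2,235.19 × 0.003 = $6.71
Life insurance premium: $182.85
Total deductions = $126.39 + $157.58 + $56.59 + $42.15 + $268.10 + $131.88 + $6.71 + $182.85 = $972.25
Net pay = $2,235.19 − $972.25 = $1,262.94

$1,262.94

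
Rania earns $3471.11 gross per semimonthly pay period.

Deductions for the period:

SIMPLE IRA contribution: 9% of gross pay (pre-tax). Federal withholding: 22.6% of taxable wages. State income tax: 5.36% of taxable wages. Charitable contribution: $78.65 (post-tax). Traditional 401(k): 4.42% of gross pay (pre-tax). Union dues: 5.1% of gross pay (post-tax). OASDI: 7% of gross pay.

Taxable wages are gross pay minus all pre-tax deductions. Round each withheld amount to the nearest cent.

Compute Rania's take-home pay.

$1666.35

SIMPLE IRA contribution: $3471.11 × 0.09 = $312.40
Traditional 401(k): $3471.11 × 0.0442 = $153.42
Pre-tax total = $312.40 + $153.42 = $465.82
Taxable wages = $3471.11 − $465.82 = $3005.29
State income tax: $3005.29 × 0.0536 = $161.08
Federal withholding: $3005.29 × 0.226 = $679.20
OASDI: $3471.11 × 0.07 = $242.98
Union dues: $3471.11 × 0.051 = $177.03
Charitable contribution: $78.65
Total deductions = $312.40 + $153.42 + $161.08 + $679.20 + $242.98 + $177.03 + $78.65 = $1804.76
Net pay = $3471.11 − $1804.76 = $1666.35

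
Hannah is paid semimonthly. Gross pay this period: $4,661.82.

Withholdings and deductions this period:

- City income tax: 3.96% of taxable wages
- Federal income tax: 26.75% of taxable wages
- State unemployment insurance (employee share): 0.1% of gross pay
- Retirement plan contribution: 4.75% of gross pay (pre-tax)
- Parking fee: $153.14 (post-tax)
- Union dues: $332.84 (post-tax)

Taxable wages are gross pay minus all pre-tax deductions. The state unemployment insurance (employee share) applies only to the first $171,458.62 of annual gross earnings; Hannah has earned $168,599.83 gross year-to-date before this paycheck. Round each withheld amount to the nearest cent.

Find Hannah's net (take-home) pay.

$2,587.90

Retirement plan contribution: $4,661.82 × 0.0475 = $221.44
Taxable wages = $4,661.82 − $221.44 = $4,440.38
Federal income tax: $4,440.38 × 0.2675 = $1,187.80
City income tax: $4,440.38 × 0.0396 = $175.84
State unemployment insurance (employee share): only $171,458.62 − $168,599.83 = $2,858.79 of this check is subject → $2,858.79 × 0.001 = $2.86
Parking fee: $153.14
Union dues: $332.84
Total deductions = $221.44 + $1,187.80 + $175.84 + $2.86 + $153.14 + $332.84 = $2,073.92
Net pay = $4,661.82 − $2,073.92 = $2,587.90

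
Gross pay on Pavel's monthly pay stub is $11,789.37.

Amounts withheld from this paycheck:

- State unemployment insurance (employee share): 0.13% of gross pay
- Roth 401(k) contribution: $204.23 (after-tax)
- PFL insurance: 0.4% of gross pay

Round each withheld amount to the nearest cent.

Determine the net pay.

$11,522.65

State unemployment insurance (employee share): $11,789.37 × 0.0013 = $15.33
PFL insurance: $11,789.37 × 0.004 = $47.16
Roth 401(k) contribution: $204.23
Total deductions = $15.33 + $47.16 + $204.23 = $266.72
Net pay = $11,789.37 − $266.72 = $11,522.65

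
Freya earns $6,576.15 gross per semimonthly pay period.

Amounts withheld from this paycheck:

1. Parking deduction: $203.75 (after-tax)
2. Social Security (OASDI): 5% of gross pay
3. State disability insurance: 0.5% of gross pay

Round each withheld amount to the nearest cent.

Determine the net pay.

$6,010.71

State disability insurance: $6,576.15 × 0.005 = $32.88
Social Security (OASDI): $6,576.15 × 0.05 = $328.81
Parking deduction: $203.75
Total deductions = $32.88 + $328.81 + $203.75 = $565.44
Net pay = $6,576.15 − $565.44 = $6,010.71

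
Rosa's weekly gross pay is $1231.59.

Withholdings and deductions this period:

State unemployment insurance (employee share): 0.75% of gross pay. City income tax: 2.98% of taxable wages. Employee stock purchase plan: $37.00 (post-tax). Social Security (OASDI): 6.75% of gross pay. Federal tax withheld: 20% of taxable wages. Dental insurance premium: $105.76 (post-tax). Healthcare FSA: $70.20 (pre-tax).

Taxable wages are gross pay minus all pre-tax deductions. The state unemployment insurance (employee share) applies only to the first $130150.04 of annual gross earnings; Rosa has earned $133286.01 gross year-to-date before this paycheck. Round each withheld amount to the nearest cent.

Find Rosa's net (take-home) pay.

$668.61

Healthcare FSA: $70.20
Taxable wages = $1231.59 − $70.20 = $1161.39
City income tax: $1161.39 × 0.0298 = $34.61
Federal tax withheld: $1161.39 × 0.2 = $232.28
State unemployment insurance (employee share): annual cap $130150.04 already reached (YTD $133286.01), so $0.00
Social Security (OASDI): $1231.59 × 0.0675 = $83.13
Employee stock purchase plan: $37.00
Dental insurance premium: $105.76
Total deductions = $70.20 + $34.61 + $232.28 + $0.00 + $83.13 + $37.00 + $105.76 = $562.98
Net pay = $1231.59 − $562.98 = $668.61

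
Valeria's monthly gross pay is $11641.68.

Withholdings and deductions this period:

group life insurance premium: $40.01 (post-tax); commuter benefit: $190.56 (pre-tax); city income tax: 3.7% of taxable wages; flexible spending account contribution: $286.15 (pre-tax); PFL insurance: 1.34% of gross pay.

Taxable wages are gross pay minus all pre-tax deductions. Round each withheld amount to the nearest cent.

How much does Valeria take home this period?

$10555.86

Flexible spending account contribution: $286.15
Commuter benefit: $190.56
Pre-tax total = $286.15 + $190.56 = $476.71
Taxable wages = $11641.68 − $476.71 = $11164.97
City income tax: $11164.97 × 0.037 = $413.10
PFL insurance: $11641.68 × 0.0134 = $156.00
Group life insurance premium: $40.01
Total deductions = $286.15 + $190.56 + $413.10 + $156.00 + $40.01 = $1085.82
Net pay = $11641.68 − $1085.82 = $10555.86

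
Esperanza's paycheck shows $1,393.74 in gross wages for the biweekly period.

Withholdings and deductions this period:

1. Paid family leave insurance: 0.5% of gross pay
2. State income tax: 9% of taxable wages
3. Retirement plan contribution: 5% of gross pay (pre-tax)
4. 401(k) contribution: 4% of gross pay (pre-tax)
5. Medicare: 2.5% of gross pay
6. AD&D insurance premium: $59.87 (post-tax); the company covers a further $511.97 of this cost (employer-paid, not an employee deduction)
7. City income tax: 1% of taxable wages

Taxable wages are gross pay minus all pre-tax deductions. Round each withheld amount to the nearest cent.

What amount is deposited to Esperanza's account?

$1,039.79

Retirement plan contribution: $1,393.74 × 0.05 = $69.69
401(k) contribution: $1,393.74 × 0.04 = $55.75
Pre-tax total = $69.69 + $55.75 = $125.44
Taxable wages = $1,393.74 − $125.44 = $1,268.30
State income tax: $1,268.30 × 0.09 = $114.15
City income tax: $1,268.30 × 0.01 = $12.68
Paid family leave insurance: $1,393.74 × 0.005 = $6.97
Medicare: $1,393.74 × 0.025 = $34.84
AD&D insurance premium: $59.87
(Employer's $511.97 toward AD&D insurance premium is not withheld from the employee.)
Total deductions = $69.69 + $55.75 + $114.15 + $12.68 + $6.97 + $34.84 + $59.87 = $353.95
Net pay = $1,393.74 − $353.95 = $1,039.79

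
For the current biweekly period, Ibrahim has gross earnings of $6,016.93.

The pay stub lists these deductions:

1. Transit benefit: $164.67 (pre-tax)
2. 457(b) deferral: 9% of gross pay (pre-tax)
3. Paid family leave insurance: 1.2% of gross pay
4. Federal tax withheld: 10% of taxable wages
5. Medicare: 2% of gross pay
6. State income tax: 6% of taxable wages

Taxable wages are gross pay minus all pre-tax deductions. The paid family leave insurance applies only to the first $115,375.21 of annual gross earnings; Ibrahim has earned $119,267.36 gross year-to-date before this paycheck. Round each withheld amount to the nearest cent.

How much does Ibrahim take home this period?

$4,340.69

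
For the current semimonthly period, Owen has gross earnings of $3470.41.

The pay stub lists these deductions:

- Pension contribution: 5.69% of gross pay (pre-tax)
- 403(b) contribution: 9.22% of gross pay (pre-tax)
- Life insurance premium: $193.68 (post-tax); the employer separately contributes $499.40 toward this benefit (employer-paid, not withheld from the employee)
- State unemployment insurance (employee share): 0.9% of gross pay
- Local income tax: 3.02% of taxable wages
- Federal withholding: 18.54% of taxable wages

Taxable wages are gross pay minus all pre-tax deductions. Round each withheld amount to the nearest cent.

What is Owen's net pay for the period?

$2091.40

Pension contribution: $3470.41 × 0.0569 = $197.47
403(b) contribution: $3470.41 × 0.0922 = $319.97
Pre-tax total = $197.47 + $319.97 = $517.44
Taxable wages = $3470.41 − $517.44 = $2952.97
Federal withholding: $2952.97 × 0.1854 = $547.48
Local income tax: $2952.97 × 0.0302 = $89.18
State unemployment insurance (employee share): $3470.41 × 0.009 = $31.23
Life insurance premium: $193.68
(Employer's $499.40 toward life insurance premium is not withheld from the employee.)
Total deductions = $197.47 + $319.97 + $547.48 + $89.18 + $31.23 + $193.68 = $1379.01
Net pay = $3470.41 − $1379.01 = $2091.40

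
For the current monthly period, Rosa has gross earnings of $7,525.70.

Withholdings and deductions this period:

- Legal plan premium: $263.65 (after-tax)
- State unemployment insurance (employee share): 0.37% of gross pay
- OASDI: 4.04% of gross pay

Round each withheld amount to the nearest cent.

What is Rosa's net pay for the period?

$6,930.16

OASDI: $7,525.70 × 0.0404 = $304.04
State unemployment insurance (employee share): $7,525.70 × 0.0037 = $27.85
Legal plan premium: $263.65
Total deductions = $304.04 + $27.85 + $263.65 = $595.54
Net pay = $7,525.70 − $595.54 = $6,930.16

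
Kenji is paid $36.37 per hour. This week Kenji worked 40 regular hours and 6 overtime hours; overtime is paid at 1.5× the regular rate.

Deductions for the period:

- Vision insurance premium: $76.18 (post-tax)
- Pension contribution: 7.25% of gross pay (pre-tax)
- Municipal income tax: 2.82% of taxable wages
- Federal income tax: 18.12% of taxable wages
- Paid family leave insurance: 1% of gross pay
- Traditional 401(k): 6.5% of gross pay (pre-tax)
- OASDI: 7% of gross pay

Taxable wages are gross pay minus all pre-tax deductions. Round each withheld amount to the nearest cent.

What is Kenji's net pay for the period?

Regular pay: 40 × $36.37 = $1,454.80
Overtime pay: 6 × $36.37 × 1.5 = $327.33
Gross pay = $1,454.80 + $327.33 = $1,782.13
Traditional 401(k): $1,782.13 × 0.065 = $115.84
Pension contribution: $1,782.13 × 0.0725 = $129.20
Pre-tax total = $115.84 + $129.20 = $245.04
Taxable wages = $1,782.13 − $245.04 = $1,537.09
Federal income tax: $1,537.09 × 0.1812 = $278.52
Municipal income tax: $1,537.09 × 0.0282 = $43.35
Paid family leave insurance: $1,782.13 × 0.01 = $17.82
OASDI: $1,782.13 × 0.07 = $124.75
Vision insurance premium: $76.18
Total deductions = $115.84 + $129.20 + $278.52 + $43.35 + $17.82 + $124.75 + $76.18 = $785.66
Net pay = $1,782.13 − $785.66 = $996.47

$996.47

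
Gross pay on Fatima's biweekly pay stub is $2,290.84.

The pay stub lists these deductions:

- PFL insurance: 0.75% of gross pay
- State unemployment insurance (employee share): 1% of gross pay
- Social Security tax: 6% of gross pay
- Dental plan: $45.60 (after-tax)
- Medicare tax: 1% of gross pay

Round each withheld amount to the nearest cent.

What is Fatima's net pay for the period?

$2,044.79

Social Security tax: $2,290.84 × 0.06 = $137.45
PFL insurance: $2,290.84 × 0.0075 = $17.18
State unemployment insurance (employee share): $2,290.84 × 0.01 = $22.91
Medicare tax: $2,290.84 × 0.01 = $22.91
Dental plan: $45.60
Total deductions = $137.45 + $17.18 + $22.91 + $22.91 + $45.60 = $246.05
Net pay = $2,290.84 − $246.05 = $2,044.79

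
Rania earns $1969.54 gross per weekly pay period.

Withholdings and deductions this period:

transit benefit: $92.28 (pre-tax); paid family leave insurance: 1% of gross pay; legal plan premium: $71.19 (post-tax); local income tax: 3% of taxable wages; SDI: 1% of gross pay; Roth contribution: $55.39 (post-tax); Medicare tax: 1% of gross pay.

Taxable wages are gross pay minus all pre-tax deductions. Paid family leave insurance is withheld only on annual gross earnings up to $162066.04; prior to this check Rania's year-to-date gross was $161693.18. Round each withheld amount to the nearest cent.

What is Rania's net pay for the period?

$1651.23

Transit benefit: $92.28
Taxable wages = $1969.54 − $92.28 = $1877.26
Local income tax: $1877.26 × 0.03 = $56.32
Medicare tax: $1969.54 × 0.01 = $19.70
Paid family leave insurance: only $162066.04 − $161693.18 = $372.86 of this check is subject → $372.86 × 0.01 = $3.73
SDI: $1969.54 × 0.01 = $19.70
Legal plan premium: $71.19
Roth contribution: $55.39
Total deductions = $92.28 + $56.32 + $19.70 + $3.73 + $19.70 + $71.19 + $55.39 = $318.31
Net pay = $1969.54 − $318.31 = $1651.23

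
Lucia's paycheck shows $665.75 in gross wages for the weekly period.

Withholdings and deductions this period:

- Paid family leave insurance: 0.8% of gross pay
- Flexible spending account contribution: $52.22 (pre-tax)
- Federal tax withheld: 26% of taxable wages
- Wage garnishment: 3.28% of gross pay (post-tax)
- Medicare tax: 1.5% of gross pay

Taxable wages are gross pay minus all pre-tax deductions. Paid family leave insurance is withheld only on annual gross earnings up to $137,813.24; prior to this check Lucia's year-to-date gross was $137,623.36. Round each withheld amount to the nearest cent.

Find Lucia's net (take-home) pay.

Flexible spending account contribution: $52.22
Taxable wages = $665.75 − $52.22 = $613.53
Federal tax withheld: $613.53 × 0.26 = $159.52
Medicare tax: $665.75 × 0.015 = $9.99
Paid family leave insurance: only $137,813.24 − $137,623.36 = $189.88 of this check is subject → $189.88 × 0.008 = $1.52
Wage garnishment: $665.75 × 0.0328 = $21.84
Total deductions = $52.22 + $159.52 + $9.99 + $1.52 + $21.84 = $245.09
Net pay = $665.75 − $245.09 = $420.66

$420.66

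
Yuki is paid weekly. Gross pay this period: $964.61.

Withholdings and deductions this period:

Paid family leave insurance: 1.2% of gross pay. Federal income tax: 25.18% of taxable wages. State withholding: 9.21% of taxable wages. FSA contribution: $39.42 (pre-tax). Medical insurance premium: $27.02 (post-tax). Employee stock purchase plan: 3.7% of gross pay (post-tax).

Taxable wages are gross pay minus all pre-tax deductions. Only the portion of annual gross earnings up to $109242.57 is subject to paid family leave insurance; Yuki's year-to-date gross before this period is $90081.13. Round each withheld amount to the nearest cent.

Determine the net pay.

FSA contribution: $39.42
Taxable wages = $964.61 − $39.42 = $925.19
Federal income tax: $925.19 × 0.2518 = $232.96
State withholding: $925.19 × 0.0921 = $85.21
Paid family leave insurance: cap not yet reached, full $964.61 is subject → $964.61 × 0.012 = $11.58
Medical insurance premium: $27.02
Employee stock purchase plan: $964.61 × 0.037 = $35.69
Total deductions = $39.42 + $232.96 + $85.21 + $11.58 + $27.02 + $35.69 = $431.88
Net pay = $964.61 − $431.88 = $532.73

$532.73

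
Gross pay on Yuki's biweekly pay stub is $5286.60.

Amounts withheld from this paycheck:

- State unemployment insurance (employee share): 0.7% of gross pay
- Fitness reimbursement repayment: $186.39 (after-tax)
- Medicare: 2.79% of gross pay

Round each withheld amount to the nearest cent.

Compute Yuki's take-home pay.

$4915.70

State unemployment insurance (employee share): $5286.60 × 0.007 = $37.01
Medicare: $5286.60 × 0.0279 = $147.50
Fitness reimbursement repayment: $186.39
Total deductions = $37.01 + $147.50 + $186.39 = $370.90
Net pay = $5286.60 − $370.90 = $4915.70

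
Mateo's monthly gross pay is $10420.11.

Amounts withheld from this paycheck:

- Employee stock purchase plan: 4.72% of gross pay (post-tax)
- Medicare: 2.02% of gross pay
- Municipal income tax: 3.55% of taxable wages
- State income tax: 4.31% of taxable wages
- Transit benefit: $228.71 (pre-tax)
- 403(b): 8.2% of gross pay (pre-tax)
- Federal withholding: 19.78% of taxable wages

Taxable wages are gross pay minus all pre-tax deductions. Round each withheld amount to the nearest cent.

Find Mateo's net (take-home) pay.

Transit benefit: $228.71
403(b): $10420.11 × 0.082 = $854.45
Pre-tax total = $228.71 + $854.45 = $1083.16
Taxable wages = $10420.11 − $1083.16 = $9336.95
State income tax: $9336.95 × 0.0431 = $402.42
Municipal income tax: $9336.95 × 0.0355 = $331.46
Federal withholding: $9336.95 × 0.1978 = $1846.85
Medicare: $10420.11 × 0.0202 = $210.49
Employee stock purchase plan: $10420.11 × 0.0472 = $491.83
Total deductions = $228.71 + $854.45 + $402.42 + $331.46 + $1846.85 + $210.49 + $491.83 = $4366.21
Net pay = $10420.11 − $4366.21 = $6053.90

$6053.90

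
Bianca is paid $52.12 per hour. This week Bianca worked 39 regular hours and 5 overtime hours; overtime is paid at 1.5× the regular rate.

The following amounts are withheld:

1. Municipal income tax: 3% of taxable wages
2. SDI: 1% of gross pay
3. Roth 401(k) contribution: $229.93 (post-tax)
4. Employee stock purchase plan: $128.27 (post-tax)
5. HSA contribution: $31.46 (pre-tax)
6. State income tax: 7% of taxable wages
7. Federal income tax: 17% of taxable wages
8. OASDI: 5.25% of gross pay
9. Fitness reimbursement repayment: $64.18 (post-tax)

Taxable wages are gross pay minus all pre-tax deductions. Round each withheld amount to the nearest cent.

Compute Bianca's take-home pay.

Regular pay: 39 × $52.12 = $2,032.68
Overtime pay: 5 × $52.12 × 1.5 = $390.90
Gross pay = $2,032.68 + $390.90 = $2,423.58
HSA contribution: $31.46
Taxable wages = $2,423.58 − $31.46 = $2,392.12
Municipal income tax: $2,392.12 × 0.03 = $71.76
Federal income tax: $2,392.12 × 0.17 = $406.66
State income tax: $2,392.12 × 0.07 = $167.45
OASDI: $2,423.58 × 0.0525 = $127.24
SDI: $2,423.58 × 0.01 = $24.24
Employee stock purchase plan: $128.27
Fitness reimbursement repayment: $64.18
Roth 401(k) contribution: $229.93
Total deductions = $31.46 + $71.76 + $406.66 + $167.45 + $127.24 + $24.24 + $128.27 + $64.18 + $229.93 = $1,251.19
Net pay = $2,423.58 − $1,251.19 = $1,172.39

$1,172.39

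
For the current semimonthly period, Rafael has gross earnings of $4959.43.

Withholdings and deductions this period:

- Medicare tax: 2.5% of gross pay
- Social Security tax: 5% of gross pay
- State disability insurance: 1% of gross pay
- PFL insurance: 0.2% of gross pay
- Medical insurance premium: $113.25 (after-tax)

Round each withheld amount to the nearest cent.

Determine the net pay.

Social Security tax: $4959.43 × 0.05 = $247.97
PFL insurance: $4959.43 × 0.002 = $9.92
State disability insurance: $4959.43 × 0.01 = $49.59
Medicare tax: $4959.43 × 0.025 = $123.99
Medical insurance premium: $113.25
Total deductions = $247.97 + $9.92 + $49.59 + $123.99 + $113.25 = $544.72
Net pay = $4959.43 − $544.72 = $4414.71

$4414.71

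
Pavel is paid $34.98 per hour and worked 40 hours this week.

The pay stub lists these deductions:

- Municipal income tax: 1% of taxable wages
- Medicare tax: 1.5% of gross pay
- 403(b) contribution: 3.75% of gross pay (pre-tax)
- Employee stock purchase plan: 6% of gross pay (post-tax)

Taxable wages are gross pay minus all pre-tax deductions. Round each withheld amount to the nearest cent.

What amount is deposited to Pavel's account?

Gross pay: 40 × $34.98 = $1,399.20
403(b) contribution: $1,399.20 × 0.0375 = $52.47
Taxable wages = $1,399.20 − $52.47 = $1,346.73
Municipal income tax: $1,346.73 × 0.01 = $13.47
Medicare tax: $1,399.20 × 0.015 = $20.99
Employee stock purchase plan: $1,399.20 × 0.06 = $83.95
Total deductions = $52.47 + $13.47 + $20.99 + $83.95 = $170.88
Net pay = $1,399.20 − $170.88 = $1,228.32

$1,228.32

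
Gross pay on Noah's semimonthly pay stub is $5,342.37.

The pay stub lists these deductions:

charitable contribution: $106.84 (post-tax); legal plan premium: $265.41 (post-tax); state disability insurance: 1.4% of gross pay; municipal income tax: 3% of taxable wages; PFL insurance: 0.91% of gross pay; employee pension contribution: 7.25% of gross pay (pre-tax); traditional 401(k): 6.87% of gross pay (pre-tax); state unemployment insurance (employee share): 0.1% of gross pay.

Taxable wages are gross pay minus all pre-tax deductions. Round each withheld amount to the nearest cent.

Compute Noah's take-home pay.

Employee pension contribution: $5,342.37 × 0.0725 = $387.32
Traditional 401(k): $5,342.37 × 0.0687 = $367.02
Pre-tax total = $387.32 + $367.02 = $754.34
Taxable wages = $5,342.37 − $754.34 = $4,588.03
Municipal income tax: $4,588.03 × 0.03 = $137.64
PFL insurance: $5,342.37 × 0.0091 = $48.62
State unemployment insurance (employee share): $5,342.37 × 0.001 = $5.34
State disability insurance: $5,342.37 × 0.014 = $74.79
Charitable contribution: $106.84
Legal plan premium: $265.41
Total deductions = $387.32 + $367.02 + $137.64 + $48.62 + $5.34 + $74.79 + $106.84 + $265.41 = $1,392.98
Net pay = $5,342.37 − $1,392.98 = $3,949.39

$3,949.39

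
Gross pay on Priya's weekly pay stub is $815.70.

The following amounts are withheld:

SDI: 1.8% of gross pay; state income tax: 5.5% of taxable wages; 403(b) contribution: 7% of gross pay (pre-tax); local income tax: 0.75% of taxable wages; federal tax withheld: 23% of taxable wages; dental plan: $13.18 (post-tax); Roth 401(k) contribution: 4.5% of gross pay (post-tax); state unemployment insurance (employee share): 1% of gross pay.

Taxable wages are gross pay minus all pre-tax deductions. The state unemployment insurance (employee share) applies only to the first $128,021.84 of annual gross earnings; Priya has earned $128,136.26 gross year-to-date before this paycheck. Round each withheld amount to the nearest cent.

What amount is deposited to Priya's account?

403(b) contribution: $815.70 × 0.07 = $57.10
Taxable wages = $815.70 − $57.10 = $758.60
State income tax: $758.60 × 0.055 = $41.72
Local income tax: $758.60 × 0.0075 = $5.69
Federal tax withheld: $758.60 × 0.23 = $174.48
State unemployment insurance (employee share): annual cap $128,021.84 already reached (YTD $128,136.26), so $0.00
SDI: $815.70 × 0.018 = $14.68
Dental plan: $13.18
Roth 401(k) contribution: $815.70 × 0.045 = $36.71
Total deductions = $57.10 + $41.72 + $5.69 + $174.48 + $0.00 + $14.68 + $13.18 + $36.71 = $343.56
Net pay = $815.70 − $343.56 = $472.14

$472.14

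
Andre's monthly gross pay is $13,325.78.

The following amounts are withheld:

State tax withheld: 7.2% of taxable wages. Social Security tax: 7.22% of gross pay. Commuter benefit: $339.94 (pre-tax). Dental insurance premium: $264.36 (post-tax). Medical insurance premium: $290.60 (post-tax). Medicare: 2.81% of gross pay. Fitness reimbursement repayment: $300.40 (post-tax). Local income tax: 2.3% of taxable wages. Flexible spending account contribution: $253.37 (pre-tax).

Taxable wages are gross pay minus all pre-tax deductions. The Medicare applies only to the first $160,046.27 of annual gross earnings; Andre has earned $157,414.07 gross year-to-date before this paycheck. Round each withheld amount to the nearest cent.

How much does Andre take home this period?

Commuter benefit: $339.94
Flexible spending account contribution: $253.37
Pre-tax total = $339.94 + $253.37 = $593.31
Taxable wages = $13,325.78 − $593.31 = $12,732.47
State tax withheld: $12,732.47 × 0.072 = $916.74
Local income tax: $12,732.47 × 0.023 = $292.85
Medicare: only $160,046.27 − $157,414.07 = $2,632.20 of this check is subject → $2,632.20 × 0.0281 = $73.96
Social Security tax: $13,325.78 × 0.0722 = $962.12
Fitness reimbursement repayment: $300.40
Dental insurance premium: $264.36
Medical insurance premium: $290.60
Total deductions = $339.94 + $253.37 + $916.74 + $292.85 + $73.96 + $962.12 + $300.40 + $264.36 + $290.60 = $3,694.34
Net pay = $13,325.78 − $3,694.34 = $9,631.44

$9,631.44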